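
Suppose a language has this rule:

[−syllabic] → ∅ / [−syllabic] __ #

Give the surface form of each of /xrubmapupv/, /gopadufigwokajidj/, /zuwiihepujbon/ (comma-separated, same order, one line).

/xrubmapupv/: /v/ is the second consonant of a word-final cluster /pv/, so it deletes. → [xrubmapup].
/gopadufigwokajidj/: /j/ is the second consonant of a word-final cluster /dj/, so it deletes. → [gopadufigwokajid].
/zuwiihepujbon/: the rule's environment is not met; surfaces unchanged as [zuwiihepujbon].

xrubmapup, gopadufigwokajid, zuwiihepujbon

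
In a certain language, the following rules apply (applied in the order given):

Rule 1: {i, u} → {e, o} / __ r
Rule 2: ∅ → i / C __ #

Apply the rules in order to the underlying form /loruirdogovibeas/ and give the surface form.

Rule 1 (pre-rhotic lowering): /i/ is a high vowel immediately before /r/, so it lowers to [e]. /loruirdogovibeas/ → loruerdogovibeas.
Rule 2 (final i-epenthesis): the form ends in the consonant /s/, so [i] is inserted word-finally. /loruerdogovibeas/ → loruerdogovibeasi.

loruerdogovibeasi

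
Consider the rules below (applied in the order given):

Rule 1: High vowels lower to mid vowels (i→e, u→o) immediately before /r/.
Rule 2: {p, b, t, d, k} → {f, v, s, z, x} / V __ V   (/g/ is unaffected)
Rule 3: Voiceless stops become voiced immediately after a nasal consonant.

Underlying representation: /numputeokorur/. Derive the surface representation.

Rule 1 (pre-rhotic lowering): /u/ is a high vowel immediately before /r/, so it lowers to [o]. /numputeokorur/ → numputeokoror.
Rule 2 (intervocalic spirantization): /t/ is a stop between vowels /u/ and /e/, so it spirantizes to the fricative [s]. /k/ is a stop between vowels /o/ and /o/, so it spirantizes to the fricative [x]. /numputeokoror/ → numpuseoxoror.
Rule 3 (post-nasal voicing): /p/ is a voiceless stop immediately after the nasal /m/, so it voices to [b]. /numpuseoxoror/ → numbuseoxoror.

numbuseoxoror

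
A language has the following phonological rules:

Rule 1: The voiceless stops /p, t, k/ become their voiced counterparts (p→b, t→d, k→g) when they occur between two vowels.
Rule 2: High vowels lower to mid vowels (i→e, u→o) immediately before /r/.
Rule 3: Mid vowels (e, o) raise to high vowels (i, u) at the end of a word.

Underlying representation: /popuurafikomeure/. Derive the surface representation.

Rule 1 (intervocalic voicing): /p/ is a voiceless stop between vowels /o/ and /u/, so it voices to [b]. /k/ is a voiceless stop between vowels /i/ and /o/, so it voices to [g]. /popuurafikomeure/ → pobuurafigomeure.
Rule 2 (pre-rhotic lowering): /u/ is a high vowel immediately before /r/, so it lowers to [o]. /u/ is a high vowel immediately before /r/, so it lowers to [o]. /pobuurafigomeure/ → pobuorafigomeore.
Rule 3 (final vowel raising): /e/ is a mid vowel in word-final position, so it raises to [i]. /pobuorafigomeore/ → pobuorafigomeori.

pobuorafigomeori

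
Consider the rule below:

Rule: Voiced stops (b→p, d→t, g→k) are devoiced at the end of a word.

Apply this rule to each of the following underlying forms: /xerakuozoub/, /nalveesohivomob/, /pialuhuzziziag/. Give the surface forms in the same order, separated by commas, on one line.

xerakuozoup, nalveesohivomop, pialuhuzziziak

/xerakuozoub/: /b/ is a voiced stop in word-final position, so it devoices to [p]. → [xerakuozoup].
/nalveesohivomob/: /b/ is a voiced stop in word-final position, so it devoices to [p]. → [nalveesohivomop].
/pialuhuzziziag/: /g/ is a voiced stop in word-final position, so it devoices to [k]. → [pialuhuzziziak].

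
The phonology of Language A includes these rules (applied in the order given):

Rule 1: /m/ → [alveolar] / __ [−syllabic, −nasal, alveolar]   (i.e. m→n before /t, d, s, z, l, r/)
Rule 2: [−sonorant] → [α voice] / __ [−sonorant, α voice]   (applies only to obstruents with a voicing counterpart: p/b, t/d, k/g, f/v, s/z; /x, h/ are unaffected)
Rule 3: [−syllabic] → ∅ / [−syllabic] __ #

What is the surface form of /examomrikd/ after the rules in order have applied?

Rule 1 (nasal place assimilation): /m/ precedes the alveolar consonant /r/, so it assimilates in place to [n]. /examomrikd/ → examonrikd.
Rule 2 (regressive voicing assimilation): /k/ precedes the voiced obstruent /d/, so it voices to [g] by assimilation. /examonrikd/ → examonrigd.
Rule 3 (final cluster simplification): /d/ is the second consonant of a word-final cluster /gd/, so it deletes. /examonrigd/ → examonrig.

examonrig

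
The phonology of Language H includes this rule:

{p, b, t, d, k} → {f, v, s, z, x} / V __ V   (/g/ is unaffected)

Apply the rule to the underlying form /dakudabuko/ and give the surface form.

daxuzavuxo

/k/ is a stop between vowels /a/ and /u/, so it spirantizes to the fricative [x].
/d/ is a stop between vowels /u/ and /a/, so it spirantizes to the fricative [z].
/b/ is a stop between vowels /a/ and /u/, so it spirantizes to the fricative [v].
/k/ is a stop between vowels /u/ and /o/, so it spirantizes to the fricative [x].
The other instance of /d/ does not occur in the required environment and remains unchanged.
Surface form: [daxuzavuxo].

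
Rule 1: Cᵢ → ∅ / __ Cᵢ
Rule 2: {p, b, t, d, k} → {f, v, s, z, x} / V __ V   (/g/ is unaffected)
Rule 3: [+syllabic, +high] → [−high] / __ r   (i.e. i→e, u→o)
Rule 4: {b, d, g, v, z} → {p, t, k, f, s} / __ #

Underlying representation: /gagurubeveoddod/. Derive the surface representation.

Rule 1 (degemination): /dd/ is a geminate; the first /d/ deletes. /gagurubeveoddod/ → gagurubeveodod.
Rule 2 (intervocalic spirantization): /b/ is a stop between vowels /u/ and /e/, so it spirantizes to the fricative [v]. /d/ is a stop between vowels /o/ and /o/, so it spirantizes to the fricative [z]. /gagurubeveodod/ → gaguruveveozod.
Rule 3 (pre-rhotic lowering): /u/ is a high vowel immediately before /r/, so it lowers to [o]. /gaguruveveozod/ → gagoruveveozod.
Rule 4 (final devoicing): /d/ is a voiced obstruent in word-final position, so it devoices to [t]. /gagoruveveozod/ → gagoruveveozot.

gagoruveveozot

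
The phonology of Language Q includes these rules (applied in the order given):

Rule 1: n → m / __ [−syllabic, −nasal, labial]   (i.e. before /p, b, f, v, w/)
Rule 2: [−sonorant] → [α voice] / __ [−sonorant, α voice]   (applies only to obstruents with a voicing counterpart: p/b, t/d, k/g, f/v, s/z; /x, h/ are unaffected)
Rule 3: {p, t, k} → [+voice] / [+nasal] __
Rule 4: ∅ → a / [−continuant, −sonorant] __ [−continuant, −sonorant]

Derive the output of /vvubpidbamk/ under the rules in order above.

Rule 1 (nasal place assimilation): no segment meets the environment; /vvubpidbamk/ is unchanged.
Rule 2 (regressive voicing assimilation): /b/ precedes the voiceless obstruent /p/, so it devoices to [p] by assimilation. /vvubpidbamk/ → vvuppidbamk.
Rule 3 (post-nasal voicing): /k/ is a voiceless stop immediately after the nasal /m/, so it voices to [g]. /vvuppidbamk/ → vvuppidbamg.
Rule 4 (stop-cluster a-epenthesis): /p/ and /p/ form a stop–stop cluster, so [a] is inserted between them. /d/ and /b/ form a stop–stop cluster, so [a] is inserted between them. /vvuppidbamg/ → vvupapidabamg.

vvupapidabamg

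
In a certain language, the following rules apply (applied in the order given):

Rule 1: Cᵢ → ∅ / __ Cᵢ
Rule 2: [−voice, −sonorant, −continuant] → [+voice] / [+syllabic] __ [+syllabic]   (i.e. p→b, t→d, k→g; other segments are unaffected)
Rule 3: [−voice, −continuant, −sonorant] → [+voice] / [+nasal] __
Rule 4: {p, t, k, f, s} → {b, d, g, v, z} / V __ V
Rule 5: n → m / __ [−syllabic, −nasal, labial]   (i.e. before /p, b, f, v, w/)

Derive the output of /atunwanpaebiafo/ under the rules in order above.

Rule 1 (degemination): no segment meets the environment; /atunwanpaebiafo/ is unchanged.
Rule 2 (intervocalic voicing): /t/ is a voiceless stop between vowels /a/ and /u/, so it voices to [d]. /atunwanpaebiafo/ → adunwanpaebiafo.
Rule 3 (post-nasal voicing): /p/ is a voiceless stop immediately after the nasal /n/, so it voices to [b]. /adunwanpaebiafo/ → adunwanbaebiafo.
Rule 4 (intervocalic voicing): /f/ is a voiceless obstruent between vowels /a/ and /o/, so it voices to [v]. /adunwanbaebiafo/ → adunwanbaebiavo.
Rule 5 (nasal place assimilation): /n/ precedes the labial consonant /w/, so it assimilates in place to [m]. /n/ precedes the labial consonant /b/, so it assimilates in place to [m]. /adunwanbaebiavo/ → adumwambaebiavo.

adumwambaebiavo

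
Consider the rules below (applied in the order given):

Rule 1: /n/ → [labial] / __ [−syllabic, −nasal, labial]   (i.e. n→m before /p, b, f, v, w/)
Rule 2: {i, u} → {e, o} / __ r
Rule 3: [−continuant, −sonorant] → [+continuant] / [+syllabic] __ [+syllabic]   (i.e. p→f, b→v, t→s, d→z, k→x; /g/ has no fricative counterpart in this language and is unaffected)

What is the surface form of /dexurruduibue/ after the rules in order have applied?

Rule 1 (nasal place assimilation): no segment meets the environment; /dexurruduibue/ is unchanged.
Rule 2 (pre-rhotic lowering): /u/ is a high vowel immediately before /r/, so it lowers to [o]. /dexurruduibue/ → dexorruduibue.
Rule 3 (intervocalic spirantization): /d/ is a stop between vowels /u/ and /u/, so it spirantizes to the fricative [z]. /b/ is a stop between vowels /i/ and /u/, so it spirantizes to the fricative [v]. /dexorruduibue/ → dexorruzuivue.

dexorruzuivue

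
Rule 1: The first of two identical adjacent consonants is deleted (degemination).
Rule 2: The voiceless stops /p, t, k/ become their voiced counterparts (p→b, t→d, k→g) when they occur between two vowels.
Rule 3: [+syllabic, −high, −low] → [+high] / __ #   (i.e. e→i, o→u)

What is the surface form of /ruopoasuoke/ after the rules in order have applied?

ruoboasuogi

Rule 1 (degemination): no segment meets the environment; /ruopoasuoke/ is unchanged.
Rule 2 (intervocalic voicing): /p/ is a voiceless stop between vowels /o/ and /o/, so it voices to [b]. /k/ is a voiceless stop between vowels /o/ and /e/, so it voices to [g]. /ruopoasuoke/ → ruoboasuoge.
Rule 3 (final vowel raising): /e/ is a mid vowel in word-final position, so it raises to [i]. /ruoboasuoge/ → ruoboasuogi.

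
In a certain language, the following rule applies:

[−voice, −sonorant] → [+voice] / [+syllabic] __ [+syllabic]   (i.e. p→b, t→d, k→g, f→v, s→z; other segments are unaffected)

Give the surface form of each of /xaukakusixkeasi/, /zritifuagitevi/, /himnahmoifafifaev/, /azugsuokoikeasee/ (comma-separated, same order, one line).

xaugaguzixkeazi, zridivuagidevi, himnahmoivavivaev, azugsuogoigeazee

/xaukakusixkeasi/: /k/ is a voiceless obstruent between vowels /u/ and /a/, so it voices to [g]. /k/ is a voiceless obstruent between vowels /a/ and /u/, so it voices to [g]. /s/ is a voiceless obstruent between vowels /u/ and /i/, so it voices to [z]. /s/ is a voiceless obstruent between vowels /a/ and /i/, so it voices to [z]. → [xaugaguzixkeazi].
/zritifuagitevi/: /t/ is a voiceless obstruent between vowels /i/ and /i/, so it voices to [d]. /f/ is a voiceless obstruent between vowels /i/ and /u/, so it voices to [v]. /t/ is a voiceless obstruent between vowels /i/ and /e/, so it voices to [d]. → [zridivuagidevi].
/himnahmoifafifaev/: /f/ is a voiceless obstruent between vowels /i/ and /a/, so it voices to [v]. /f/ is a voiceless obstruent between vowels /a/ and /i/, so it voices to [v]. /f/ is a voiceless obstruent between vowels /i/ and /a/, so it voices to [v]. → [himnahmoivavivaev].
/azugsuokoikeasee/: /k/ is a voiceless obstruent between vowels /o/ and /o/, so it voices to [g]. /k/ is a voiceless obstruent between vowels /i/ and /e/, so it voices to [g]. /s/ is a voiceless obstruent between vowels /a/ and /e/, so it voices to [z]. → [azugsuogoigeazee].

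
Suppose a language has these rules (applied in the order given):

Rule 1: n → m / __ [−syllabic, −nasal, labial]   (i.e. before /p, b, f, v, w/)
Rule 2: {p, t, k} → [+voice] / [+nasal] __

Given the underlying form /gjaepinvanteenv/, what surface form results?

gjaepimvandeemv

Rule 1 (nasal place assimilation): /n/ precedes the labial consonant /v/, so it assimilates in place to [m]. /n/ precedes the labial consonant /v/, so it assimilates in place to [m]. /gjaepinvanteenv/ → gjaepimvanteemv.
Rule 2 (post-nasal voicing): /t/ is a voiceless stop immediately after the nasal /n/, so it voices to [d]. /gjaepimvanteemv/ → gjaepimvandeemv.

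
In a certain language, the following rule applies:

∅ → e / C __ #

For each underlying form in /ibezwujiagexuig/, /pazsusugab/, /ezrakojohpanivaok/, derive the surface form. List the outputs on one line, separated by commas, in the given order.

ibezwujiagexuige, pazsusugabe, ezrakojohpanivaoke

/ibezwujiagexuig/: the form ends in the consonant /g/, so [e] is inserted word-finally. → [ibezwujiagexuige].
/pazsusugab/: the form ends in the consonant /b/, so [e] is inserted word-finally. → [pazsusugabe].
/ezrakojohpanivaok/: the form ends in the consonant /k/, so [e] is inserted word-finally. → [ezrakojohpanivaoke].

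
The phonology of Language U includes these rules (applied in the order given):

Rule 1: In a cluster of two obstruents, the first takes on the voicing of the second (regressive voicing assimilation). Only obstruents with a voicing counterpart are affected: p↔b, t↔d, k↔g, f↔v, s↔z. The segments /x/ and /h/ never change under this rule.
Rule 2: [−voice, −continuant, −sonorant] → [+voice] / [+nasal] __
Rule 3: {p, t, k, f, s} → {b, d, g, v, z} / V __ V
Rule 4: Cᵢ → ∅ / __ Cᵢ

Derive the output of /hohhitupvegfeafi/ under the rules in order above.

hohidubvekfeavi

Rule 1 (regressive voicing assimilation): /p/ precedes the voiced obstruent /v/, so it voices to [b] by assimilation. /g/ precedes the voiceless obstruent /f/, so it devoices to [k] by assimilation. /hohhitupvegfeafi/ → hohhitubvekfeafi.
Rule 2 (post-nasal voicing): no segment meets the environment; /hohhitubvekfeafi/ is unchanged.
Rule 3 (intervocalic voicing): /t/ is a voiceless obstruent between vowels /i/ and /u/, so it voices to [d]. /f/ is a voiceless obstruent between vowels /a/ and /i/, so it voices to [v]. /hohhitubvekfeafi/ → hohhidubvekfeavi.
Rule 4 (degemination): /hh/ is a geminate; the first /h/ deletes. /hohhidubvekfeavi/ → hohidubvekfeavi.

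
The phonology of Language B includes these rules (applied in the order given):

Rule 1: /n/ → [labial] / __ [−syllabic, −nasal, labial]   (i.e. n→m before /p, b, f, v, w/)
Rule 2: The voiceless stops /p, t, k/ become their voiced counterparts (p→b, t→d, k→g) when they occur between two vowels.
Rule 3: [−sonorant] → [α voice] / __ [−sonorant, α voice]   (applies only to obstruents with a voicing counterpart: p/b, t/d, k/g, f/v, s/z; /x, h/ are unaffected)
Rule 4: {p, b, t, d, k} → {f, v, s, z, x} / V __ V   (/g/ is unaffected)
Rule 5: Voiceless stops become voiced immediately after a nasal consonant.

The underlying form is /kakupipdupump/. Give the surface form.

Rule 1 (nasal place assimilation): no segment meets the environment; /kakupipdupump/ is unchanged.
Rule 2 (intervocalic voicing): /k/ is a voiceless stop between vowels /a/ and /u/, so it voices to [g]. /p/ is a voiceless stop between vowels /u/ and /i/, so it voices to [b]. /p/ is a voiceless stop between vowels /u/ and /u/, so it voices to [b]. /kakupipdupump/ → kagubipdubump.
Rule 3 (regressive voicing assimilation): /p/ precedes the voiced obstruent /d/, so it voices to [b] by assimilation. /kagubipdubump/ → kagubibdubump.
Rule 4 (intervocalic spirantization): /b/ is a stop between vowels /u/ and /i/, so it spirantizes to the fricative [v]. /b/ is a stop between vowels /u/ and /u/, so it spirantizes to the fricative [v]. /kagubibdubump/ → kaguvibduvump.
Rule 5 (post-nasal voicing): /p/ is a voiceless stop immediately after the nasal /m/, so it voices to [b]. /kaguvibduvump/ → kaguvibduvumb.

kaguvibduvumb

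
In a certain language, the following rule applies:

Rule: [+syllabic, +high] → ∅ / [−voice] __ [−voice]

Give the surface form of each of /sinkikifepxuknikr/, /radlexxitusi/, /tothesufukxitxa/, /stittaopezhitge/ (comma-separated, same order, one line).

sinkkfepxknikr, radlexxtsi, tothesfkxtxa, stttaopezhtge

/sinkikifepxuknikr/: /i/ is a high vowel flanked by voiceless consonants /k/ and /k/, so it deletes. /i/ is a high vowel flanked by voiceless consonants /k/ and /f/, so it deletes. /u/ is a high vowel flanked by voiceless consonants /x/ and /k/, so it deletes. → [sinkkfepxknikr].
/radlexxitusi/: /i/ is a high vowel flanked by voiceless consonants /x/ and /t/, so it deletes. /u/ is a high vowel flanked by voiceless consonants /t/ and /s/, so it deletes. → [radlexxtsi].
/tothesufukxitxa/: /u/ is a high vowel flanked by voiceless consonants /s/ and /f/, so it deletes. /u/ is a high vowel flanked by voiceless consonants /f/ and /k/, so it deletes. /i/ is a high vowel flanked by voiceless consonants /x/ and /t/, so it deletes. → [tothesfkxtxa].
/stittaopezhitge/: /i/ is a high vowel flanked by voiceless consonants /t/ and /t/, so it deletes. /i/ is a high vowel flanked by voiceless consonants /h/ and /t/, so it deletes. → [stttaopezhtge].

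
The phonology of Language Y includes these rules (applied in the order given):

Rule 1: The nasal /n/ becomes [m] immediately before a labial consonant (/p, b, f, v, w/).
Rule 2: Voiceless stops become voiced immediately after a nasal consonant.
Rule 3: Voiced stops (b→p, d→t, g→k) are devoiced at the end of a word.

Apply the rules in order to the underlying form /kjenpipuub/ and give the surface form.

Rule 1 (nasal place assimilation): /n/ precedes the labial consonant /p/, so it assimilates in place to [m]. /kjenpipuub/ → kjempipuub.
Rule 2 (post-nasal voicing): /p/ is a voiceless stop immediately after the nasal /m/, so it voices to [b]. /kjempipuub/ → kjembipuub.
Rule 3 (final devoicing): /b/ is a voiced stop in word-final position, so it devoices to [p]. /kjembipuub/ → kjembipuup.

kjembipuup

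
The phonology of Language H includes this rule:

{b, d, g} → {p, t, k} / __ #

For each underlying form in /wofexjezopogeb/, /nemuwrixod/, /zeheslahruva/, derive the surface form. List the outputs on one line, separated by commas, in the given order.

wofexjezopogep, nemuwrixot, zeheslahruva

/wofexjezopogeb/: /b/ is a voiced stop in word-final position, so it devoices to [p]. → [wofexjezopogep].
/nemuwrixod/: /d/ is a voiced stop in word-final position, so it devoices to [t]. → [nemuwrixot].
/zeheslahruva/: the rule's environment is not met; surfaces unchanged as [zeheslahruva].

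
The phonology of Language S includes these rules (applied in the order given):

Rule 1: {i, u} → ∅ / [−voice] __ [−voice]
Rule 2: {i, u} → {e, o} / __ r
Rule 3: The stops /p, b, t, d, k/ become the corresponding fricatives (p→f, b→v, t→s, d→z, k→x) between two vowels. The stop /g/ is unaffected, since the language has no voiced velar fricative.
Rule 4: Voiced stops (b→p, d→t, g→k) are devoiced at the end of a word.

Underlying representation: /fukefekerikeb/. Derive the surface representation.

Rule 1 (high vowel syncope): /u/ is a high vowel flanked by voiceless consonants /f/ and /k/, so it deletes. /fukefekerikeb/ → fkefekerikeb.
Rule 2 (pre-rhotic lowering): no segment meets the environment; /fkefekerikeb/ is unchanged.
Rule 3 (intervocalic spirantization): /k/ is a stop between vowels /e/ and /e/, so it spirantizes to the fricative [x]. /k/ is a stop between vowels /i/ and /e/, so it spirantizes to the fricative [x]. /fkefekerikeb/ → fkefexerixeb.
Rule 4 (final devoicing): /b/ is a voiced stop in word-final position, so it devoices to [p]. /fkefexerixeb/ → fkefexerixep.

fkefexerixep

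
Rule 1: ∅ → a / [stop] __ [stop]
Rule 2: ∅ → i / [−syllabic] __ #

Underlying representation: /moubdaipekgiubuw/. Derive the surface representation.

Rule 1 (stop-cluster a-epenthesis): /b/ and /d/ form a stop–stop cluster, so [a] is inserted between them. /k/ and /g/ form a stop–stop cluster, so [a] is inserted between them. /moubdaipekgiubuw/ → moubadaipekagiubuw.
Rule 2 (final i-epenthesis): the form ends in the consonant /w/, so [i] is inserted word-finally. /moubadaipekagiubuw/ → moubadaipekagiubuwi.

moubadaipekagiubuwi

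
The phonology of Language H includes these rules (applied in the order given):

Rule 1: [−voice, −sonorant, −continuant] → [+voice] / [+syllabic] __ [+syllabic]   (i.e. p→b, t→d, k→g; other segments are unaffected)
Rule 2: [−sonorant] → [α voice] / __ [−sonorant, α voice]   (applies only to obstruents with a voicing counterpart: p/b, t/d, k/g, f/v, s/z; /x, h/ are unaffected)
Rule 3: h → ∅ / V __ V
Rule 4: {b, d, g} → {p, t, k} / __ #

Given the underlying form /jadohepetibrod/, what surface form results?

jadoebedibrot

Rule 1 (intervocalic voicing): /p/ is a voiceless stop between vowels /e/ and /e/, so it voices to [b]. /t/ is a voiceless stop between vowels /e/ and /i/, so it voices to [d]. /jadohepetibrod/ → jadohebedibrod.
Rule 2 (regressive voicing assimilation): no segment meets the environment; /jadohebedibrod/ is unchanged.
Rule 3 (intervocalic h-deletion): /h/ occurs between vowels /o/ and /e/, so it deletes. /jadohebedibrod/ → jadoebedibrod.
Rule 4 (final devoicing): /d/ is a voiced stop in word-final position, so it devoices to [t]. /jadoebedibrod/ → jadoebedibrot.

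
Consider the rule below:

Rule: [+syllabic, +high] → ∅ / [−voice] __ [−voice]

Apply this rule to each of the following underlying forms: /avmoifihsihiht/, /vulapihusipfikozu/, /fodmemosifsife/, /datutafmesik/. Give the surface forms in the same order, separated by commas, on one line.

/avmoifihsihiht/: /i/ is a high vowel flanked by voiceless consonants /f/ and /h/, so it deletes. /i/ is a high vowel flanked by voiceless consonants /s/ and /h/, so it deletes. /i/ is a high vowel flanked by voiceless consonants /h/ and /h/, so it deletes. → [avmoifhshht].
/vulapihusipfikozu/: /i/ is a high vowel flanked by voiceless consonants /p/ and /h/, so it deletes. /u/ is a high vowel flanked by voiceless consonants /h/ and /s/, so it deletes. /i/ is a high vowel flanked by voiceless consonants /s/ and /p/, so it deletes. /i/ is a high vowel flanked by voiceless consonants /f/ and /k/, so it deletes. → [vulaphspfkozu].
/fodmemosifsife/: /i/ is a high vowel flanked by voiceless consonants /s/ and /f/, so it deletes. /i/ is a high vowel flanked by voiceless consonants /s/ and /f/, so it deletes. → [fodmemosfsfe].
/datutafmesik/: /u/ is a high vowel flanked by voiceless consonants /t/ and /t/, so it deletes. /i/ is a high vowel flanked by voiceless consonants /s/ and /k/, so it deletes. → [dattafmesk].

avmoifhshht, vulaphspfkozu, fodmemosfsfe, dattafmesk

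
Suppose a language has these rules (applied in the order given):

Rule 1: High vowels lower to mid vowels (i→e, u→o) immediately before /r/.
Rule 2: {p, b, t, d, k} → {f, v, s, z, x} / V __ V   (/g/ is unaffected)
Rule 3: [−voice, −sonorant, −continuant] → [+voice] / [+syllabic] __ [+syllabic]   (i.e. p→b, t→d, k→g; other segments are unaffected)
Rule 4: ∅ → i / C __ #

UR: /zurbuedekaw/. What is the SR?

zorbuezexawi

Rule 1 (pre-rhotic lowering): /u/ is a high vowel immediately before /r/, so it lowers to [o]. /zurbuedekaw/ → zorbuedekaw.
Rule 2 (intervocalic spirantization): /d/ is a stop between vowels /e/ and /e/, so it spirantizes to the fricative [z]. /k/ is a stop between vowels /e/ and /a/, so it spirantizes to the fricative [x]. /zorbuedekaw/ → zorbuezexaw.
Rule 3 (intervocalic voicing): no segment meets the environment; /zorbuezexaw/ is unchanged.
Rule 4 (final i-epenthesis): the form ends in the consonant /w/, so [i] is inserted word-finally. /zorbuezexaw/ → zorbuezexawi.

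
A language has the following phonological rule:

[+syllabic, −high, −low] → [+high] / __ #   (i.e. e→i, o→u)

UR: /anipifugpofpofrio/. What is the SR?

/o/ is a mid vowel in word-final position, so it raises to [u].
Surface form: [anipifugpofpofriu].

anipifugpofpofriu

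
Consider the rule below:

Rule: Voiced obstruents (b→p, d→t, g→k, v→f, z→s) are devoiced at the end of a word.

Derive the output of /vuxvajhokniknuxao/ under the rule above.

vuxvajhokniknuxao

No segment of /vuxvajhokniknuxao/ meets the structural description of the rule, so the form surfaces unchanged.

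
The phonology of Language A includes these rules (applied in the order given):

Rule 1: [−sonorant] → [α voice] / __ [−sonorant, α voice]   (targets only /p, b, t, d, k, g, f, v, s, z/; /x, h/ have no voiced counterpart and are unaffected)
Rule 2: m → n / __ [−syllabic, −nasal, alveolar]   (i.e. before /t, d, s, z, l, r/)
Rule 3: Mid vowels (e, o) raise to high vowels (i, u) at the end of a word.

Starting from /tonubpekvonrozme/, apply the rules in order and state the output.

tonuppegvonrozmi

Rule 1 (regressive voicing assimilation): /b/ precedes the voiceless obstruent /p/, so it devoices to [p] by assimilation. /k/ precedes the voiced obstruent /v/, so it voices to [g] by assimilation. /tonubpekvonrozme/ → tonuppegvonrozme.
Rule 2 (nasal place assimilation): no segment meets the environment; /tonuppegvonrozme/ is unchanged.
Rule 3 (final vowel raising): /e/ is a mid vowel in word-final position, so it raises to [i]. /tonuppegvonrozme/ → tonuppegvonrozmi.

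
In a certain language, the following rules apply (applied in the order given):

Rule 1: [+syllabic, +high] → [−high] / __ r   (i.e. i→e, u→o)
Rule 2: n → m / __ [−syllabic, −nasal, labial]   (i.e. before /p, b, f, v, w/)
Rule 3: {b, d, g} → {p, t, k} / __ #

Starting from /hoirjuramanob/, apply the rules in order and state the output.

Rule 1 (pre-rhotic lowering): /i/ is a high vowel immediately before /r/, so it lowers to [e]. /u/ is a high vowel immediately before /r/, so it lowers to [o]. /hoirjuramanob/ → hoerjoramanob.
Rule 2 (nasal place assimilation): no segment meets the environment; /hoerjoramanob/ is unchanged.
Rule 3 (final devoicing): /b/ is a voiced stop in word-final position, so it devoices to [p]. /hoerjoramanob/ → hoerjoramanop.

hoerjoramanop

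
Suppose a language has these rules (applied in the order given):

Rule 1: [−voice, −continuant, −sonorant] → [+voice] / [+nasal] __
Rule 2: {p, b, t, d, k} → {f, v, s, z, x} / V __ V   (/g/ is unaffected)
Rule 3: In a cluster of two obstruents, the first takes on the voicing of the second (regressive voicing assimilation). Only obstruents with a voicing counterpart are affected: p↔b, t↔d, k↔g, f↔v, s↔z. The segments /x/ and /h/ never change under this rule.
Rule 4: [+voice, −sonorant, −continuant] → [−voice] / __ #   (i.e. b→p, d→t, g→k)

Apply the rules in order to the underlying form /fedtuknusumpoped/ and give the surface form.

Rule 1 (post-nasal voicing): /p/ is a voiceless stop immediately after the nasal /m/, so it voices to [b]. /fedtuknusumpoped/ → fedtuknusumboped.
Rule 2 (intervocalic spirantization): /p/ is a stop between vowels /o/ and /e/, so it spirantizes to the fricative [f]. /fedtuknusumboped/ → fedtuknusumbofed.
Rule 3 (regressive voicing assimilation): /d/ precedes the voiceless obstruent /t/, so it devoices to [t] by assimilation. /fedtuknusumbofed/ → fettuknusumbofed.
Rule 4 (final devoicing): /d/ is a voiced stop in word-final position, so it devoices to [t]. /fettuknusumbofed/ → fettuknusumbofet.

fettuknusumbofet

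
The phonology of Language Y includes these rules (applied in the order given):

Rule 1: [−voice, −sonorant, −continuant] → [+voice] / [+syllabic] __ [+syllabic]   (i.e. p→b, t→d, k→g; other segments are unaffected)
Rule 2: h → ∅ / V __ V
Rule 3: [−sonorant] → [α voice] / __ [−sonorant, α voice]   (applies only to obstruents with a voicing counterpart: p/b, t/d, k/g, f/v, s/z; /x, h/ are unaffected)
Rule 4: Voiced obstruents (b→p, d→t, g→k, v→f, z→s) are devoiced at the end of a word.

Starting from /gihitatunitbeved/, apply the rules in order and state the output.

giidadunidbevet

Rule 1 (intervocalic voicing): /t/ is a voiceless stop between vowels /i/ and /a/, so it voices to [d]. /t/ is a voiceless stop between vowels /a/ and /u/, so it voices to [d]. /gihitatunitbeved/ → gihidadunitbeved.
Rule 2 (intervocalic h-deletion): /h/ occurs between vowels /i/ and /i/, so it deletes. /gihidadunitbeved/ → giidadunitbeved.
Rule 3 (regressive voicing assimilation): /t/ precedes the voiced obstruent /b/, so it voices to [d] by assimilation. /giidadunitbeved/ → giidadunidbeved.
Rule 4 (final devoicing): /d/ is a voiced obstruent in word-final position, so it devoices to [t]. /giidadunidbeved/ → giidadunidbevet.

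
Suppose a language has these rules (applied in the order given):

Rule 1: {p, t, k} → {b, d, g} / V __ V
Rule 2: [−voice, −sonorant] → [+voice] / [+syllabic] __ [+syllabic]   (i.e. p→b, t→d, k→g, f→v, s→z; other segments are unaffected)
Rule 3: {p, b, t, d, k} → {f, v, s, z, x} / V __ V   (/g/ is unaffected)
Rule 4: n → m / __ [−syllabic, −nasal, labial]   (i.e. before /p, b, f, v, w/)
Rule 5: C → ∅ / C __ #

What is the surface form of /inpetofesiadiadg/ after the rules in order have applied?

Rule 1 (intervocalic voicing): /t/ is a voiceless stop between vowels /e/ and /o/, so it voices to [d]. /inpetofesiadiadg/ → inpedofesiadiadg.
Rule 2 (intervocalic voicing): /f/ is a voiceless obstruent between vowels /o/ and /e/, so it voices to [v]. /s/ is a voiceless obstruent between vowels /e/ and /i/, so it voices to [z]. /inpedofesiadiadg/ → inpedoveziadiadg.
Rule 3 (intervocalic spirantization): /d/ is a stop between vowels /e/ and /o/, so it spirantizes to the fricative [z]. /d/ is a stop between vowels /a/ and /i/, so it spirantizes to the fricative [z]. /inpedoveziadiadg/ → inpezoveziaziadg.
Rule 4 (nasal place assimilation): /n/ precedes the labial consonant /p/, so it assimilates in place to [m]. /inpezoveziaziadg/ → impezoveziaziadg.
Rule 5 (final cluster simplification): /g/ is the second consonant of a word-final cluster /dg/, so it deletes. /impezoveziaziadg/ → impezoveziaziad.

impezoveziaziad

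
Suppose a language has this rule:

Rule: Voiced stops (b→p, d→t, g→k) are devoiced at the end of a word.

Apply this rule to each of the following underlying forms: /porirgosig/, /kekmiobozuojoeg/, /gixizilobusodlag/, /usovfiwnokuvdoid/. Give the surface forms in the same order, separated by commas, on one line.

/porirgosig/: /g/ is a voiced stop in word-final position, so it devoices to [k]. → [porirgosik].
/kekmiobozuojoeg/: /g/ is a voiced stop in word-final position, so it devoices to [k]. → [kekmiobozuojoek].
/gixizilobusodlag/: /g/ is a voiced stop in word-final position, so it devoices to [k]. → [gixizilobusodlak].
/usovfiwnokuvdoid/: /d/ is a voiced stop in word-final position, so it devoices to [t]. → [usovfiwnokuvdoit].

porirgosik, kekmiobozuojoek, gixizilobusodlak, usovfiwnokuvdoit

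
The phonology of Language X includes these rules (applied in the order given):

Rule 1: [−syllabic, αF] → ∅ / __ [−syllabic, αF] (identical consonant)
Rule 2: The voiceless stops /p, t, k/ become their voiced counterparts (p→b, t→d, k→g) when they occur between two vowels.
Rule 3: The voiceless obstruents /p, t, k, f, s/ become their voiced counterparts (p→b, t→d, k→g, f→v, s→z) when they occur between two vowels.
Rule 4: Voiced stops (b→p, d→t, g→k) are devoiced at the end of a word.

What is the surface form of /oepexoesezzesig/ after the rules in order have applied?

Rule 1 (degemination): /zz/ is a geminate; the first /z/ deletes. /oepexoesezzesig/ → oepexoesezesig.
Rule 2 (intervocalic voicing): /p/ is a voiceless stop between vowels /e/ and /e/, so it voices to [b]. /oepexoesezesig/ → oebexoesezesig.
Rule 3 (intervocalic voicing): /s/ is a voiceless obstruent between vowels /e/ and /e/, so it voices to [z]. /s/ is a voiceless obstruent between vowels /e/ and /i/, so it voices to [z]. /oebexoesezesig/ → oebexoezezezig.
Rule 4 (final devoicing): /g/ is a voiced stop in word-final position, so it devoices to [k]. /oebexoezezezig/ → oebexoezezezik.

oebexoezezezik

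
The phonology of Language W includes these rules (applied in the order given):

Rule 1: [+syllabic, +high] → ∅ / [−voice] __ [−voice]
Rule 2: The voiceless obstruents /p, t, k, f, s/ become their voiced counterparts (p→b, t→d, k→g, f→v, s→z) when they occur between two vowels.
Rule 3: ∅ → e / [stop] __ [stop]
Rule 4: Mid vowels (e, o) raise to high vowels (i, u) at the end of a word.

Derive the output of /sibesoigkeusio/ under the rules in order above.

Rule 1 (high vowel syncope): no segment meets the environment; /sibesoigkeusio/ is unchanged.
Rule 2 (intervocalic voicing): /s/ is a voiceless obstruent between vowels /e/ and /o/, so it voices to [z]. /s/ is a voiceless obstruent between vowels /u/ and /i/, so it voices to [z]. /sibesoigkeusio/ → sibezoigkeuzio.
Rule 3 (stop-cluster e-epenthesis): /g/ and /k/ form a stop–stop cluster, so [e] is inserted between them. /sibezoigkeuzio/ → sibezoigekeuzio.
Rule 4 (final vowel raising): /o/ is a mid vowel in word-final position, so it raises to [u]. /sibezoigekeuzio/ → sibezoigekeuziu.

sibezoigekeuziu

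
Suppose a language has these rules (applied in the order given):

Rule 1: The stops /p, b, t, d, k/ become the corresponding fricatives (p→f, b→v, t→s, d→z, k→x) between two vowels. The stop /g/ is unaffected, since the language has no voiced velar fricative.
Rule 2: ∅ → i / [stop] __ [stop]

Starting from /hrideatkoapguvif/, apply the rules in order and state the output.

Rule 1 (intervocalic spirantization): /d/ is a stop between vowels /i/ and /e/, so it spirantizes to the fricative [z]. /hrideatkoapguvif/ → hrizeatkoapguvif.
Rule 2 (stop-cluster i-epenthesis): /t/ and /k/ form a stop–stop cluster, so [i] is inserted between them. /p/ and /g/ form a stop–stop cluster, so [i] is inserted between them. /hrizeatkoapguvif/ → hrizeatikoapiguvif.

hrizeatikoapiguvif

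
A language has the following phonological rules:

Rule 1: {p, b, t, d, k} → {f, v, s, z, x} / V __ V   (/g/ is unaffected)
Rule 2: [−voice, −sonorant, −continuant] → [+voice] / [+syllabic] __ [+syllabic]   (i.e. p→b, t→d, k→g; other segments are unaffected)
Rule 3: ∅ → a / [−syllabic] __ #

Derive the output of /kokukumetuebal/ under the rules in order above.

Rule 1 (intervocalic spirantization): /k/ is a stop between vowels /o/ and /u/, so it spirantizes to the fricative [x]. /k/ is a stop between vowels /u/ and /u/, so it spirantizes to the fricative [x]. /t/ is a stop between vowels /e/ and /u/, so it spirantizes to the fricative [s]. /b/ is a stop between vowels /e/ and /a/, so it spirantizes to the fricative [v]. /kokukumetuebal/ → koxuxumesueval.
Rule 2 (intervocalic voicing): no segment meets the environment; /koxuxumesueval/ is unchanged.
Rule 3 (final a-epenthesis): the form ends in the consonant /l/, so [a] is inserted word-finally. /koxuxumesueval/ → koxuxumesuevala.

koxuxumesuevala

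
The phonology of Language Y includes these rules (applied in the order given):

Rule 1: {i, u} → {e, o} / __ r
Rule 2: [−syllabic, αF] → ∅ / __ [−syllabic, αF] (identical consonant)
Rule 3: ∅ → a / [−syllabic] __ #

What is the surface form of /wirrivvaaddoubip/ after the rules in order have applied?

Rule 1 (pre-rhotic lowering): /i/ is a high vowel immediately before /r/, so it lowers to [e]. /wirrivvaaddoubip/ → werrivvaaddoubip.
Rule 2 (degemination): /rr/ is a geminate; the first /r/ deletes. /vv/ is a geminate; the first /v/ deletes. /dd/ is a geminate; the first /d/ deletes. /werrivvaaddoubip/ → werivaadoubip.
Rule 3 (final a-epenthesis): the form ends in the consonant /p/, so [a] is inserted word-finally. /werivaadoubip/ → werivaadoubipa.

werivaadoubipa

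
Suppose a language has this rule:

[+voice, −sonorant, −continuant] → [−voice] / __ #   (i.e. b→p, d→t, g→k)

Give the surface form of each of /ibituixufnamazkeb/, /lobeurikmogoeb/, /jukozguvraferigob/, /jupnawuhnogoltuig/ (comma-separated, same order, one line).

ibituixufnamazkep, lobeurikmogoep, jukozguvraferigop, jupnawuhnogoltuik

/ibituixufnamazkeb/: /b/ is a voiced stop in word-final position, so it devoices to [p]. → [ibituixufnamazkep].
/lobeurikmogoeb/: /b/ is a voiced stop in word-final position, so it devoices to [p]. → [lobeurikmogoep].
/jukozguvraferigob/: /b/ is a voiced stop in word-final position, so it devoices to [p]. → [jukozguvraferigop].
/jupnawuhnogoltuig/: /g/ is a voiced stop in word-final position, so it devoices to [k]. → [jupnawuhnogoltuik].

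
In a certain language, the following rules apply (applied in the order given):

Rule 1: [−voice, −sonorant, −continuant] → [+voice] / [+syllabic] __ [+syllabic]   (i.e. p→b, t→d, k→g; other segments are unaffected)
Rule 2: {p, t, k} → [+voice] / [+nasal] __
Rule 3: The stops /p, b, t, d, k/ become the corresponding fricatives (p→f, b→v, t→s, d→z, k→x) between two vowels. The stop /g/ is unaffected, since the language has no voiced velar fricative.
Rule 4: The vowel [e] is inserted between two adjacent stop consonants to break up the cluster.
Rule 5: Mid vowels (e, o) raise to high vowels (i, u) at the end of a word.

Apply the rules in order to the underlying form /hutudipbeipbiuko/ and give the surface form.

huzuzipebeipebiugu

Rule 1 (intervocalic voicing): /t/ is a voiceless stop between vowels /u/ and /u/, so it voices to [d]. /k/ is a voiceless stop between vowels /u/ and /o/, so it voices to [g]. /hutudipbeipbiuko/ → hududipbeipbiugo.
Rule 2 (post-nasal voicing): no segment meets the environment; /hududipbeipbiugo/ is unchanged.
Rule 3 (intervocalic spirantization): /d/ is a stop between vowels /u/ and /u/, so it spirantizes to the fricative [z]. /d/ is a stop between vowels /u/ and /i/, so it spirantizes to the fricative [z]. /hududipbeipbiugo/ → huzuzipbeipbiugo.
Rule 4 (stop-cluster e-epenthesis): /p/ and /b/ form a stop–stop cluster, so [e] is inserted between them. /p/ and /b/ form a stop–stop cluster, so [e] is inserted between them. /huzuzipbeipbiugo/ → huzuzipebeipebiugo.
Rule 5 (final vowel raising): /o/ is a mid vowel in word-final position, so it raises to [u]. /huzuzipebeipebiugo/ → huzuzipebeipebiugu.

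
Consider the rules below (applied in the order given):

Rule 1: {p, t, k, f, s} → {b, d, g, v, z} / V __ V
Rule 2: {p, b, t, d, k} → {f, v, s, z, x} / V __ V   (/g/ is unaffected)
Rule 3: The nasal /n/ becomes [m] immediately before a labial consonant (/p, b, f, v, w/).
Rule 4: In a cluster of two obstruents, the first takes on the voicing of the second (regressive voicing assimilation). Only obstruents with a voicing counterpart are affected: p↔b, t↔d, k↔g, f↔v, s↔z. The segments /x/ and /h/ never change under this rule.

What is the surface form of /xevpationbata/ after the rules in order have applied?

Rule 1 (intervocalic voicing): /t/ is a voiceless obstruent between vowels /a/ and /i/, so it voices to [d]. /t/ is a voiceless obstruent between vowels /a/ and /a/, so it voices to [d]. /xevpationbata/ → xevpadionbada.
Rule 2 (intervocalic spirantization): /d/ is a stop between vowels /a/ and /i/, so it spirantizes to the fricative [z]. /d/ is a stop between vowels /a/ and /a/, so it spirantizes to the fricative [z]. /xevpadionbada/ → xevpazionbaza.
Rule 3 (nasal place assimilation): /n/ precedes the labial consonant /b/, so it assimilates in place to [m]. /xevpazionbaza/ → xevpaziombaza.
Rule 4 (regressive voicing assimilation): /v/ precedes the voiceless obstruent /p/, so it devoices to [f] by assimilation. /xevpaziombaza/ → xefpaziombaza.

xefpaziombaza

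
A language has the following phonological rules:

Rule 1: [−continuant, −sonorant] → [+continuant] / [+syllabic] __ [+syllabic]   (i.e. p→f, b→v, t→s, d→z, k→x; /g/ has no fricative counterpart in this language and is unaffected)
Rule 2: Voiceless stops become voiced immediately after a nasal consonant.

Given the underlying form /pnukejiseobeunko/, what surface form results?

pnuxejiseoveungo

Rule 1 (intervocalic spirantization): /k/ is a stop between vowels /u/ and /e/, so it spirantizes to the fricative [x]. /b/ is a stop between vowels /o/ and /e/, so it spirantizes to the fricative [v]. /pnukejiseobeunko/ → pnuxejiseoveunko.
Rule 2 (post-nasal voicing): /k/ is a voiceless stop immediately after the nasal /n/, so it voices to [g]. /pnuxejiseoveunko/ → pnuxejiseoveungo.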